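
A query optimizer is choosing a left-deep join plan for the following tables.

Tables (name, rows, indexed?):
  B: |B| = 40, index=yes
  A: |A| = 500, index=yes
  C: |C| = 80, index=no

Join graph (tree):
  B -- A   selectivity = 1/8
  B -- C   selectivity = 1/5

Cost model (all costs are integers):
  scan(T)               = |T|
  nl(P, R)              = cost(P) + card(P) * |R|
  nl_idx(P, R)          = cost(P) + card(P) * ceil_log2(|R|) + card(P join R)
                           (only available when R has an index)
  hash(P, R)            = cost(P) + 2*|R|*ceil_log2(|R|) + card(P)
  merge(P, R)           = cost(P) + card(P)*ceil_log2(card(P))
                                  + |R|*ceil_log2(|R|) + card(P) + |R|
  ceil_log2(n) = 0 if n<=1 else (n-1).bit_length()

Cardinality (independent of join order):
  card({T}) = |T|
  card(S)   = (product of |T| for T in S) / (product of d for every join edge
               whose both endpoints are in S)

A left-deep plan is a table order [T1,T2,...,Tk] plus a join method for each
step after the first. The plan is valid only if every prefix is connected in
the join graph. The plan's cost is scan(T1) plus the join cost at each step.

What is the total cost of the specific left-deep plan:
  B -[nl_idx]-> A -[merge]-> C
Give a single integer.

36040

step 1: scan B: cost=40, card=40
step 2: join A via nl_idx
    card(P join A) = 40*500/(8) = 2500
    cost = 40 + 40*9 + 2500 = 2900
step 3: join C via merge
    card(P join C) = 2500*80/(5) = 40000
    cost = 2900 + 2500*12 + 80*7 + 2500 + 80 = 36040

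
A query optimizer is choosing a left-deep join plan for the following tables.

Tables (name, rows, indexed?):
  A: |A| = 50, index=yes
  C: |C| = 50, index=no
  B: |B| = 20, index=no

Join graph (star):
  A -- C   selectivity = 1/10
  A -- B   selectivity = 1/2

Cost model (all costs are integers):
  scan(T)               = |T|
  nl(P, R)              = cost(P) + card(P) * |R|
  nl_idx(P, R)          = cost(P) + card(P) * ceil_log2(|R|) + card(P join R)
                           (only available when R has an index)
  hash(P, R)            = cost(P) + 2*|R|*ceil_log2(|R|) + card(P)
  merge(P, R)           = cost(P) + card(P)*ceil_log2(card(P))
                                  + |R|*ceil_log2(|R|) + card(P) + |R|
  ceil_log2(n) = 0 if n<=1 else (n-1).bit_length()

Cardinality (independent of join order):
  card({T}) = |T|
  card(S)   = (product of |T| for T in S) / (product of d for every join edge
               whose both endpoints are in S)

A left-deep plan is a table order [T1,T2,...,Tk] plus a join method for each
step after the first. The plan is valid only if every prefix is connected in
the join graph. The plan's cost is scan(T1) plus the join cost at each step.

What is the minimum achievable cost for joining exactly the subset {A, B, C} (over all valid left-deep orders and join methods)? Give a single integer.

Selinger DP over subsets of {A,B,C}:
  {A}: scan cost=50, card=50
  {C}: scan cost=50, card=50
  {B}: scan cost=20, card=20
  {AC}: card=250; try (A,nl_idx)→600, (C,hash)→700, (A,hash)→700, (C,merge)→750, (A,merge)→750, (C,nl)→2550 …(+1); best=600 via (A,nl_idx)
  {AB}: card=500; try (B,hash)→300, (A,merge)→490, (B,merge)→520, (A,hash)→640, (A,nl_idx)→640, (A,nl)→1020 …(+1); best=300 via (B,hash)
  {ABC}: card=2500; try (B,hash)→1050, (C,hash)→1400, (B,merge)→2970, (B,nl)→5600, (C,merge)→5650, (C,nl)→25300; best=1050 via (B,hash)

1050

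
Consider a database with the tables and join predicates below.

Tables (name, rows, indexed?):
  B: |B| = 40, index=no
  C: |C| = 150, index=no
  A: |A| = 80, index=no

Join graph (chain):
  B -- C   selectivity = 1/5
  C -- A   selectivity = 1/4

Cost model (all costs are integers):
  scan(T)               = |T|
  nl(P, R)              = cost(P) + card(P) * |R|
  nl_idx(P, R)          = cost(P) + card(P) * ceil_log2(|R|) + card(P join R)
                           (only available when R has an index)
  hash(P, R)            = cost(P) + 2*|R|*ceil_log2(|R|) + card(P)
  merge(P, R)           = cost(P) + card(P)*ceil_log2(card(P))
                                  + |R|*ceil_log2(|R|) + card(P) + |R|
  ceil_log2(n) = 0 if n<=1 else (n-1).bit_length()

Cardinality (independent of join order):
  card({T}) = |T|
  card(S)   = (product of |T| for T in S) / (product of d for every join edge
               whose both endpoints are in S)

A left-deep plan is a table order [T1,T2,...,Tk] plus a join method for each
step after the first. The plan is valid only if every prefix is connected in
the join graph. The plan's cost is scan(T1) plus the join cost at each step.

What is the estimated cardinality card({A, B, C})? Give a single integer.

Tables in S: A(80), B(40), C(150)
Edges inside S: B-C(d=5), C-A(d=4)
numerator = 80 * 40 * 150 = 480000
denominator = 5 * 4 = 20
card(S) = 480000 / 20 = 24000

24000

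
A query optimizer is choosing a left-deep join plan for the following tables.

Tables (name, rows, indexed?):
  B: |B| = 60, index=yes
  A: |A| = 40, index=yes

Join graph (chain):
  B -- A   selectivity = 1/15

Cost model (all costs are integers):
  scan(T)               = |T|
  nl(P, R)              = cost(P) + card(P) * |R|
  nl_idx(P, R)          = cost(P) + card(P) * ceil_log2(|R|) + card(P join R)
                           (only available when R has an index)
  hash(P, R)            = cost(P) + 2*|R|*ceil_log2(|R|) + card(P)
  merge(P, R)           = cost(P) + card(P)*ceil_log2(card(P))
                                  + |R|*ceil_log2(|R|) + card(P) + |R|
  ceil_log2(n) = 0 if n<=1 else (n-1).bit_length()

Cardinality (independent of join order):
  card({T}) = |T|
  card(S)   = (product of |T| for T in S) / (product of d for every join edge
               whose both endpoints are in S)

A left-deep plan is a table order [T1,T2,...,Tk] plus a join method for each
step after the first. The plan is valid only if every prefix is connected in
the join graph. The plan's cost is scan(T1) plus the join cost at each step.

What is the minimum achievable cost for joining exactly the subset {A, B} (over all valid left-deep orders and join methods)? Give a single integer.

Selinger DP over subsets of {A,B}:
  {B}: scan cost=60, card=60
  {A}: scan cost=40, card=40
  {AB}: card=160; try (B,nl_idx)→440, (A,nl_idx)→580, (A,hash)→600, (B,merge)→740, (A,merge)→760, (B,hash)→800 …(+2); best=440 via (B,nl_idx)

440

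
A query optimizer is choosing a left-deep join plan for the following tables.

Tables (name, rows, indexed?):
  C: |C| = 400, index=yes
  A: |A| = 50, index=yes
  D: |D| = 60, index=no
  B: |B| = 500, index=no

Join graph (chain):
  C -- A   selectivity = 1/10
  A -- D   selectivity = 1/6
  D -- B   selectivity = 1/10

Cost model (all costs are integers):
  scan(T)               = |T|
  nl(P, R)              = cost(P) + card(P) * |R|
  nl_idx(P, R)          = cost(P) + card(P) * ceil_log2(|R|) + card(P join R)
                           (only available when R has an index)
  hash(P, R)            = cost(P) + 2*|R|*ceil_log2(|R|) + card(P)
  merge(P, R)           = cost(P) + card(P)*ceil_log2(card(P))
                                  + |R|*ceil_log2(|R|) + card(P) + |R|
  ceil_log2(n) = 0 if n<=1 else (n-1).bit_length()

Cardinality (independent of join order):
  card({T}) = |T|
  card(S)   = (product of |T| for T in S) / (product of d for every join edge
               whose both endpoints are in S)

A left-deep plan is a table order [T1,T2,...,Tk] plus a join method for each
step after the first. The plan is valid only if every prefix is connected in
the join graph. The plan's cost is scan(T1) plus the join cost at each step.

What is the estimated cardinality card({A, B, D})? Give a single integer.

25000

Tables in S: A(50), B(500), D(60)
Edges inside S: A-D(d=6), D-B(d=10)
numerator = 50 * 500 * 60 = 1500000
denominator = 6 * 10 = 60
card(S) = 1500000 / 60 = 25000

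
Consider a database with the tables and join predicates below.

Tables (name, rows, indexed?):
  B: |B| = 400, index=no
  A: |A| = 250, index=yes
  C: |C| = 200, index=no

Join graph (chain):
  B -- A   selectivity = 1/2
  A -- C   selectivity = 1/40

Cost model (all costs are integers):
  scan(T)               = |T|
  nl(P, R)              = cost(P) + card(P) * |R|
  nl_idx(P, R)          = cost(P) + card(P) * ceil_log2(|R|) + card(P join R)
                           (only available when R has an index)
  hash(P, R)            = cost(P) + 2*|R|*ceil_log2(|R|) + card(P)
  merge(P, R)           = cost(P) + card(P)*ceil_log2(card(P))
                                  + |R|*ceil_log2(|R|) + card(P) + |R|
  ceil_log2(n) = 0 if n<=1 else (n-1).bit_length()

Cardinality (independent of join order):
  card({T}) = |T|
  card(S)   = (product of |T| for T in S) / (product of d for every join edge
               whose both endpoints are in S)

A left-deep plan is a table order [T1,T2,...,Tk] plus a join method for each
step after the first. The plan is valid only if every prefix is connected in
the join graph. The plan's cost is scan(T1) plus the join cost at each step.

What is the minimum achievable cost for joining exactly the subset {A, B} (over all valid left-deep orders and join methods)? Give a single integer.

4800

Selinger DP over subsets of {A,B}:
  {B}: scan cost=400, card=400
  {A}: scan cost=250, card=250
  {AB}: card=50000; try (A,hash)→4800, (B,merge)→6500, (A,merge)→6650, (B,hash)→7700, (A,nl_idx)→53600, (B,nl)→100250 …(+1); best=4800 via (A,hash)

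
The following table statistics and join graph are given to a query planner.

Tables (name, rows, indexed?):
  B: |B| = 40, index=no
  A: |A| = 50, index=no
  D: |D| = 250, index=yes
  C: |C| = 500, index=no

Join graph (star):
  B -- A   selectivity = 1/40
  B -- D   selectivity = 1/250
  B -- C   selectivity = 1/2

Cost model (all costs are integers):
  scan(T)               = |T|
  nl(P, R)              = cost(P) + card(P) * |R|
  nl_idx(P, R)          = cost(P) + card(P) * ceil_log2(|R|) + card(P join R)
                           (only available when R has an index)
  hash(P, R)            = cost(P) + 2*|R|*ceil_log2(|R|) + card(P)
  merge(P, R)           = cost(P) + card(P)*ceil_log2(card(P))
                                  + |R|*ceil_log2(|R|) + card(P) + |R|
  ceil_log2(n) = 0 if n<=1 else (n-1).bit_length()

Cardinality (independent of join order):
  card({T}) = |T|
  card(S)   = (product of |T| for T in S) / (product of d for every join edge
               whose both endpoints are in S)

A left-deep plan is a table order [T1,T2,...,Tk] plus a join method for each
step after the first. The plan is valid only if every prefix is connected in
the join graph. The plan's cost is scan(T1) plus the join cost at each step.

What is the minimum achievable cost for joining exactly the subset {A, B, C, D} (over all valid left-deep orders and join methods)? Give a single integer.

Selinger DP over subsets of {A,B,C,D}:
  {B}: scan cost=40, card=40
  {A}: scan cost=50, card=50
  {D}: scan cost=250, card=250
  {C}: scan cost=500, card=500
  {AB}: card=50; try (B,hash)→580, (A,merge)→670, (B,merge)→680, (A,hash)→680, (A,nl)→2040, (B,nl)→2050; best=580 via (B,hash)
  {BD}: card=40; try (D,nl_idx)→400, (B,hash)→980, (D,merge)→2570, (B,merge)→2780, (D,hash)→4080, (D,nl)→10040 …(+1); best=400 via (D,nl_idx)
  {BC}: card=10000; try (B,hash)→1480, (C,merge)→5320, (B,merge)→5780, (C,hash)→9080, (C,nl)→20040, (B,nl)→20500; best=1480 via (B,hash)
  {ABD}: card=50; try (D,nl_idx)→1030, (A,merge)→1030, (A,hash)→1040, (A,nl)→2400, (D,merge)→3180, (D,hash)→4630 …(+1); best=1030 via (D,nl_idx)
  {ABC}: card=12500; try (C,merge)→5930, (C,hash)→9630, (A,hash)→12080, (C,nl)→25580, (A,merge)→151830, (A,nl)→501480; best=5930 via (C,merge)
  {BCD}: card=10000; try (C,merge)→5680, (C,hash)→9440, (D,hash)→15480, (C,nl)→20400, (D,nl_idx)→91480, (D,merge)→153730 …(+1); best=5680 via (C,merge)
  {ABCD}: card=12500; try (C,merge)→6380, (C,hash)→10080, (A,hash)→16280, (D,hash)→22430, (C,nl)→26030, (D,nl_idx)→118430 …(+4); best=6380 via (C,merge)

6380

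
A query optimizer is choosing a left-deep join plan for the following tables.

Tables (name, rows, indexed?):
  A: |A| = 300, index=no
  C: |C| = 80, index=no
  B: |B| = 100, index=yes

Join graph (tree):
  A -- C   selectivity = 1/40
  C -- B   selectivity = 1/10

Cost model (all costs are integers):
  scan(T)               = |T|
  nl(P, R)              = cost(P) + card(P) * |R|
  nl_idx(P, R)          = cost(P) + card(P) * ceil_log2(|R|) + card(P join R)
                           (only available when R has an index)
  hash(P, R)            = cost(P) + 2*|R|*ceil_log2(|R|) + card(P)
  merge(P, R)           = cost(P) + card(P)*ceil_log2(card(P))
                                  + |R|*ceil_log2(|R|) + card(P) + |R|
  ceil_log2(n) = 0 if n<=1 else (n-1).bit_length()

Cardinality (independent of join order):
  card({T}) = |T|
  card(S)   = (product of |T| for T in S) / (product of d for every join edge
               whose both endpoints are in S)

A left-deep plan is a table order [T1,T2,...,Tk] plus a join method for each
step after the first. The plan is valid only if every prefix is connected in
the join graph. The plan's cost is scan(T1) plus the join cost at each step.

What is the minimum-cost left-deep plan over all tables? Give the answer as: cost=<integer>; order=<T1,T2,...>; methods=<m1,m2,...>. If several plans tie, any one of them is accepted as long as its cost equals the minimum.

Selinger DP (subsets sized 1..n):
  {A}: scan cost=300, card=300
  {C}: scan cost=80, card=80
  {B}: scan cost=100, card=100
  {AC}: card=600; try (C,hash)→1720, (A,merge)→3720, (C,merge)→3940, (A,hash)→5560, (A,nl)→24080, (C,nl)→24300; best=1720 via (C,hash)
  {BC}: card=800; try (C,hash)→1320, (B,nl_idx)→1440, (B,merge)→1520, (C,merge)→1540, (B,hash)→1560, (B,nl)→8080 …(+1); best=1320 via (C,hash)
  {ABC}: card=6000; try (B,hash)→3720, (A,hash)→7520, (B,merge)→9120, (B,nl_idx)→11920, (A,merge)→13120, (B,nl)→61720 …(+1); best=3720 via (B,hash)

cost=3720; order=A,C,B; methods=hash,hash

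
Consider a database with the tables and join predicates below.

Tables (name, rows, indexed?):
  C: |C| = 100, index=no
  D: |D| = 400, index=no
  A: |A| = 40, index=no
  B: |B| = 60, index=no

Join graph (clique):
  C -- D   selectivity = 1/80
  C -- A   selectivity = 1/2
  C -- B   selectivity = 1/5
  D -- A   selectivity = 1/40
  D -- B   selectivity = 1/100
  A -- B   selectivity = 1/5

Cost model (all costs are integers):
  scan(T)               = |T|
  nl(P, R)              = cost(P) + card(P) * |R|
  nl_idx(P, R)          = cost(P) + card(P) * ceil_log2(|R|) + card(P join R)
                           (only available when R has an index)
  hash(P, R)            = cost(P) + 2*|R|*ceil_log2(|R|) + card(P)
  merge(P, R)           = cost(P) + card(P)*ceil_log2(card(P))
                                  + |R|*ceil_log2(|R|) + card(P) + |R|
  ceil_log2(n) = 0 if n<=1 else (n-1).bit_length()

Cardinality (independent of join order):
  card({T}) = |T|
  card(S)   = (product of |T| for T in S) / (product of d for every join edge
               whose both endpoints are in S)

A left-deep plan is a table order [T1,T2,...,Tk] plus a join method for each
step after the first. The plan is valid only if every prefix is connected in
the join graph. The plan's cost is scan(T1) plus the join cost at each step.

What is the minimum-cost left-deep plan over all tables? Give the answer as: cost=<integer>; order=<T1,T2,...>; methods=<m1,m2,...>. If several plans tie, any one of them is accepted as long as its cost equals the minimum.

Selinger DP (subsets sized 1..n):
  {C}: scan cost=100, card=100
  {D}: scan cost=400, card=400
  {A}: scan cost=40, card=40
  {B}: scan cost=60, card=60
  {CD}: card=500; try (C,hash)→2200, (D,merge)→4900, (C,merge)→5200, (D,hash)→7400, (D,nl)→40100, (C,nl)→40400; best=2200 via (C,hash)
  {AC}: card=2000; try (A,hash)→680, (C,merge)→1120, (A,merge)→1180, (C,hash)→1480, (C,nl)→4040, (A,nl)→4100; best=680 via (A,hash)
  {BC}: card=1200; try (B,hash)→920, (C,merge)→1280, (B,merge)→1320, (C,hash)→1520, (C,nl)→6060, (B,nl)→6100; best=920 via (B,hash)
  {AD}: card=400; try (A,hash)→1280, (D,merge)→4320, (A,merge)→4680, (D,hash)→7280, (D,nl)→16040, (A,nl)→16400; best=1280 via (A,hash)
  {BD}: card=240; try (B,hash)→1520, (D,merge)→4480, (B,merge)→4820, (D,hash)→7320, (D,nl)→24060, (B,nl)→24400; best=1520 via (B,hash)
  {AB}: card=480; try (A,hash)→600, (B,merge)→740, (A,merge)→760, (B,hash)→800, (B,nl)→2440, (A,nl)→2460; best=600 via (A,hash)
  {ACD}: card=250; try (C,hash)→3080, (A,hash)→3180, (C,merge)→6080, (A,merge)→7480, (D,hash)→9880, (A,nl)→22200 …(+3); best=3080 via (C,hash)
  {BCD}: card=60; try (C,hash)→3160, (B,hash)→3420, (C,merge)→4480, (B,merge)→7620, (D,hash)→9320, (D,merge)→19320 …(+3); best=3160 via (C,hash)
  {ABC}: card=4800; try (C,hash)→2480, (A,hash)→2600, (B,hash)→3400, (C,merge)→6200, (A,merge)→15600, (B,merge)→25100 …(+3); best=2480 via (C,hash)
  {ABD}: card=48; try (A,hash)→2240, (B,hash)→2400, (A,merge)→3960, (B,merge)→5700, (D,hash)→8280, (D,merge)→9400 …(+3); best=2240 via (A,hash)
  {ABCD}: card=6; try (C,merge)→3376, (C,hash)→3688, (A,hash)→3700, (A,merge)→3860, (B,hash)→4050, (A,nl)→5560 …(+6); best=3376 via (C,merge)

cost=3376; order=D,B,A,C; methods=hash,hash,merge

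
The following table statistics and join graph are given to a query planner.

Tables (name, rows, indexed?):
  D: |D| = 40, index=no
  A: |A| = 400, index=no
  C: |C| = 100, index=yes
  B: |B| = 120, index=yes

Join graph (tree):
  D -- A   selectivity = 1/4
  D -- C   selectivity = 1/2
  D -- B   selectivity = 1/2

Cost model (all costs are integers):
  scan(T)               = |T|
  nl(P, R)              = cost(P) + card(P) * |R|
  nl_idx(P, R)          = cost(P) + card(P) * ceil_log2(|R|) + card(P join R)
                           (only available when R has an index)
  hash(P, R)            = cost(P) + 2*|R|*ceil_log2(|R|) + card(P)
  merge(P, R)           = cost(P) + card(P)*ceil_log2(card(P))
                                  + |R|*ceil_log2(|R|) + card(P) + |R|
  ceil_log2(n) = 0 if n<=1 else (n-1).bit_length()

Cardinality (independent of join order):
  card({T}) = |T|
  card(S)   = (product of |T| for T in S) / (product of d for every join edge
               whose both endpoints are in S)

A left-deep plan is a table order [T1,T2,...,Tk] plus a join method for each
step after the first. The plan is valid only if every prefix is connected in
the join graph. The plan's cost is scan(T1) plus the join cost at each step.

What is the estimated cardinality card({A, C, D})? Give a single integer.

Tables in S: A(400), C(100), D(40)
Edges inside S: D-A(d=4), D-C(d=2)
numerator = 400 * 100 * 40 = 1600000
denominator = 4 * 2 = 8
card(S) = 1600000 / 8 = 200000

200000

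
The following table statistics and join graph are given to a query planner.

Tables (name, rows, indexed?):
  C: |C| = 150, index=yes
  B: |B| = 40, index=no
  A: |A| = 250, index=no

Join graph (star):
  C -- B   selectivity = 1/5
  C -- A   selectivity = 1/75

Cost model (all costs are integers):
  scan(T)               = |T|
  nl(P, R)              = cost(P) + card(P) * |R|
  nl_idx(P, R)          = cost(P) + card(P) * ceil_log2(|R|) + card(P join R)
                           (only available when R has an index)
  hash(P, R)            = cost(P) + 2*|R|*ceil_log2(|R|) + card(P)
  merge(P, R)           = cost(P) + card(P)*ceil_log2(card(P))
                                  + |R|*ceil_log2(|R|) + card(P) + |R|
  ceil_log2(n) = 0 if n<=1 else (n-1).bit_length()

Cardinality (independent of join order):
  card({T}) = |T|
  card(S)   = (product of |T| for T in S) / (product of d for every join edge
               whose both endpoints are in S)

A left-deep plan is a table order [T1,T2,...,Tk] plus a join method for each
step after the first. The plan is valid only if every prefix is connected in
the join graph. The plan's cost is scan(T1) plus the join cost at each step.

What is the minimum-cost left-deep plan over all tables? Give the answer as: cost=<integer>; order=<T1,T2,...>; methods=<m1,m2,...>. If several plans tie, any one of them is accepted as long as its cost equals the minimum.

cost=3730; order=A,C,B; methods=nl_idx,hash

Selinger DP (subsets sized 1..n):
  {C}: scan cost=150, card=150
  {B}: scan cost=40, card=40
  {A}: scan cost=250, card=250
  {BC}: card=1200; try (B,hash)→780, (C,nl_idx)→1560, (C,merge)→1670, (B,merge)→1780, (C,hash)→2480, (C,nl)→6040 …(+1); best=780 via (B,hash)
  {AC}: card=500; try (C,nl_idx)→2750, (C,hash)→2900, (A,merge)→3750, (C,merge)→3850, (A,hash)→4300, (A,nl)→37650 …(+1); best=2750 via (C,nl_idx)
  {ABC}: card=4000; try (B,hash)→3730, (A,hash)→5980, (B,merge)→8030, (A,merge)→17430, (B,nl)→22750, (A,nl)→300780; best=3730 via (B,hash)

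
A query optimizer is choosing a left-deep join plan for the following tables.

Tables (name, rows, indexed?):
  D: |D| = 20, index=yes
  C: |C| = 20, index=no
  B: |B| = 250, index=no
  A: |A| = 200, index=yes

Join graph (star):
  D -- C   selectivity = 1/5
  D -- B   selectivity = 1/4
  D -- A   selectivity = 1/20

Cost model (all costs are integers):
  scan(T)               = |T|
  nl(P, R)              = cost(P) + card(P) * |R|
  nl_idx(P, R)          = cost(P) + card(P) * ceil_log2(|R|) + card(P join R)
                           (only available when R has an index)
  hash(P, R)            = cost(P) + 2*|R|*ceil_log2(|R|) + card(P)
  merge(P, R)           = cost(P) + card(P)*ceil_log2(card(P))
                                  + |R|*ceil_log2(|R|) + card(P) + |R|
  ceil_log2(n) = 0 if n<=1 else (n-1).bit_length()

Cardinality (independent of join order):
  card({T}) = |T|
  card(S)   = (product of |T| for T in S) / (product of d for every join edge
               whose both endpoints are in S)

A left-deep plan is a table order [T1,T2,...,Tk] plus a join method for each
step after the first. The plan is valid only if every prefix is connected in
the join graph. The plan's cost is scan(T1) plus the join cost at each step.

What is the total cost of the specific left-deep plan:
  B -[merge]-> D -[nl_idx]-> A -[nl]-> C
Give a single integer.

275120

step 1: scan B: cost=250, card=250
step 2: join D via merge
    card(P join D) = 250*20/(4) = 1250
    cost = 250 + 250*8 + 20*5 + 250 + 20 = 2620
step 3: join A via nl_idx
    card(P join A) = 1250*200/(20) = 12500
    cost = 2620 + 1250*8 + 12500 = 25120
step 4: join C via nl
    card(P join C) = 12500*20/(5) = 50000
    cost = 25120 + 12500*20 = 275120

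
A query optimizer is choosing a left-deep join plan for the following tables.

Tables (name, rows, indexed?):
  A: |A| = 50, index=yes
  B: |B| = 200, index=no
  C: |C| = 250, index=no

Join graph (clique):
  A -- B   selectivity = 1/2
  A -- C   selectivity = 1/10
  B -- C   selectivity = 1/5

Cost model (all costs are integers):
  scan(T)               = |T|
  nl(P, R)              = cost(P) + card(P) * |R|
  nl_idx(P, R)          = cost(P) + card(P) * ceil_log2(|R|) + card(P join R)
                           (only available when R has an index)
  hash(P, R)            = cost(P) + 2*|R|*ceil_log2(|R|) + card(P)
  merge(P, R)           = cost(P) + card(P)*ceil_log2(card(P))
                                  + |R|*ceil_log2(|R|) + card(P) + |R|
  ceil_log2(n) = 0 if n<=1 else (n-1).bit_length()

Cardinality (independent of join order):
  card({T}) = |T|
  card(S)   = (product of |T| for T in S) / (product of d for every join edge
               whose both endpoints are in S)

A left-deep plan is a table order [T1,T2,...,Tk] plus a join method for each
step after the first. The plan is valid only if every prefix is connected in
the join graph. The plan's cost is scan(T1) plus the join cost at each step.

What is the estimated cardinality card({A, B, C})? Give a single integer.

Tables in S: A(50), B(200), C(250)
Edges inside S: A-B(d=2), A-C(d=10), B-C(d=5)
numerator = 50 * 200 * 250 = 2500000
denominator = 2 * 10 * 5 = 100
card(S) = 2500000 / 100 = 25000

25000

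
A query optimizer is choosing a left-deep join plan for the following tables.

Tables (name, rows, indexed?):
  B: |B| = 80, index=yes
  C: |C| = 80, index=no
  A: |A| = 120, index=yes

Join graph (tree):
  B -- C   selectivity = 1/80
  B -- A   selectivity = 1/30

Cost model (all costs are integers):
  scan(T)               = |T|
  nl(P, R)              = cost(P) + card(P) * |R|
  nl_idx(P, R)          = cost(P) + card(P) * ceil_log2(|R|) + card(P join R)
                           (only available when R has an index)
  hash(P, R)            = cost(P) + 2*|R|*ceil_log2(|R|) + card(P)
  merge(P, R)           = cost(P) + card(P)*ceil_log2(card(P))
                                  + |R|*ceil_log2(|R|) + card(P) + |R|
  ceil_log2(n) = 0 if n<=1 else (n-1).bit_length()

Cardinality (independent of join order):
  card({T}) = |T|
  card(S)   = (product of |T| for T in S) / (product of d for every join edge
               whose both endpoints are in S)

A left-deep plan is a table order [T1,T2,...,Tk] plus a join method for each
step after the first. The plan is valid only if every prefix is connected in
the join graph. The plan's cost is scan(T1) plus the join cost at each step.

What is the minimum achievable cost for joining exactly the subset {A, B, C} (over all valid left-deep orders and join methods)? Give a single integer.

Selinger DP over subsets of {A,B,C}:
  {B}: scan cost=80, card=80
  {C}: scan cost=80, card=80
  {A}: scan cost=120, card=120
  {BC}: card=80; try (B,nl_idx)→720, (C,hash)→1280, (B,hash)→1280, (C,merge)→1360, (B,merge)→1360, (C,nl)→6480 …(+1); best=720 via (B,nl_idx)
  {AB}: card=320; try (A,nl_idx)→960, (B,nl_idx)→1280, (B,hash)→1360, (A,merge)→1680, (B,merge)→1720, (A,hash)→1840 …(+2); best=960 via (A,nl_idx)
  {ABC}: card=320; try (A,nl_idx)→1600, (A,merge)→2320, (C,hash)→2400, (A,hash)→2480, (C,merge)→4800, (A,nl)→10320 …(+1); best=1600 via (A,nl_idx)

1600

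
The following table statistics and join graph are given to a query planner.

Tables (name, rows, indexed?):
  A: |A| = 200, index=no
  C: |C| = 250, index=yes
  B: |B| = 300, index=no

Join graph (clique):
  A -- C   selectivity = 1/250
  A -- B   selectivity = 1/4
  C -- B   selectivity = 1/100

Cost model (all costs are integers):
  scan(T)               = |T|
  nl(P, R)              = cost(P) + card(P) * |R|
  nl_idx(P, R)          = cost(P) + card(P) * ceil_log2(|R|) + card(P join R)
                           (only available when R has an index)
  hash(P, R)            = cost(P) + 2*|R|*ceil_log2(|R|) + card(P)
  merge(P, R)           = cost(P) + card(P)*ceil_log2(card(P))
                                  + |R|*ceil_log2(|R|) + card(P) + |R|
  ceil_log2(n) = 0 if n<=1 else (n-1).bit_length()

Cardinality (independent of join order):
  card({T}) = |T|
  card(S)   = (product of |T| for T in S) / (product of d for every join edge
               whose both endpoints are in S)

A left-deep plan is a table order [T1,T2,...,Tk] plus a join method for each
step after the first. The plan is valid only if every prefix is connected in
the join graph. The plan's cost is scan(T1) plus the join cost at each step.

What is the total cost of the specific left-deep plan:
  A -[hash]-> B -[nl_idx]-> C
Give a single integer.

125950

step 1: scan A: cost=200, card=200
step 2: join B via hash
    card(P join B) = 200*300/(4) = 15000
    cost = 200 + 2*300*9 + 200 = 5800
step 3: join C via nl_idx
    card(P join C) = 15000*250/(250*100) = 150
    cost = 5800 + 15000*8 + 150 = 125950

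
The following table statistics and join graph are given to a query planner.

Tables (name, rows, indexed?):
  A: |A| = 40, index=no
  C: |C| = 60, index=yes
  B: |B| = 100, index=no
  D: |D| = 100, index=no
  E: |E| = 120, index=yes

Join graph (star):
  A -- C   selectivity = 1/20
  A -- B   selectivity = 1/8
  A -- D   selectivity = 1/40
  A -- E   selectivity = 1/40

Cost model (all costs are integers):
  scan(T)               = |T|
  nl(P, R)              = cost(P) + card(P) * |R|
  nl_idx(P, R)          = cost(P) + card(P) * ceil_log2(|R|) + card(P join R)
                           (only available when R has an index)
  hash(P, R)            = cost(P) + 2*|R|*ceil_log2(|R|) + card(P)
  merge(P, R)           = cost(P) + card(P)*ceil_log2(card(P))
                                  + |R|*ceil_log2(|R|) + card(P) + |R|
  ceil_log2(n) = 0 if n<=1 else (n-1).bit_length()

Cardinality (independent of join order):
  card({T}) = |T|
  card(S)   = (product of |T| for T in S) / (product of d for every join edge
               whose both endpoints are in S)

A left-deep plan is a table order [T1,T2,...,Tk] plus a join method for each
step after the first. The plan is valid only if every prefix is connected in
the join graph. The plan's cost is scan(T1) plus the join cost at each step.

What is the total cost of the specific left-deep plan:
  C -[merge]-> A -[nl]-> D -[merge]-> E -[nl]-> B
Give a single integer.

106720

step 1: scan C: cost=60, card=60
step 2: join A via merge
    card(P join A) = 60*40/(20) = 120
    cost = 60 + 60*6 + 40*6 + 60 + 40 = 760
step 3: join D via nl
    card(P join D) = 120*100/(40) = 300
    cost = 760 + 120*100 = 12760
step 4: join E via merge
    card(P join E) = 300*120/(40) = 900
    cost = 12760 + 300*9 + 120*7 + 300 + 120 = 16720
step 5: join B via nl
    card(P join B) = 900*100/(8) = 11250
    cost = 16720 + 900*100 = 106720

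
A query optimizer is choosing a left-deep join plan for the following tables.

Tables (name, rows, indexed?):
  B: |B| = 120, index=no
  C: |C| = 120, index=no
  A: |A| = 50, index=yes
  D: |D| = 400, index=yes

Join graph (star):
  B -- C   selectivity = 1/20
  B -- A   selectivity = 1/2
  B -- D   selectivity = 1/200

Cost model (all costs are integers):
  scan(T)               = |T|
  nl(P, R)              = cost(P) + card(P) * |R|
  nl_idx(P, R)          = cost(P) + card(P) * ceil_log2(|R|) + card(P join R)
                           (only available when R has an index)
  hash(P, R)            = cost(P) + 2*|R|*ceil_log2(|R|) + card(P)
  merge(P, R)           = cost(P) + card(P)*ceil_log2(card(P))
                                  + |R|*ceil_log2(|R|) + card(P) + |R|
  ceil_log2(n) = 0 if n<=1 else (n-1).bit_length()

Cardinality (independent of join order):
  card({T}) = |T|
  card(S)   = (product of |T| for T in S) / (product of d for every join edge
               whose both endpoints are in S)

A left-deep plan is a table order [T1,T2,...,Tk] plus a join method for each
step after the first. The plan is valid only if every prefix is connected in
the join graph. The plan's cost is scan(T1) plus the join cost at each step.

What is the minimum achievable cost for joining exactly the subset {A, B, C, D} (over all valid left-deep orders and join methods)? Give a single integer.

5400

Selinger DP over subsets of {A,B,C,D}:
  {B}: scan cost=120, card=120
  {C}: scan cost=120, card=120
  {A}: scan cost=50, card=50
  {D}: scan cost=400, card=400
  {BC}: card=720; try (C,hash)→1920, (B,hash)→1920, (C,merge)→2040, (B,merge)→2040, (C,nl)→14520, (B,nl)→14520; best=1920 via (C,hash)
  {AB}: card=3000; try (A,hash)→840, (B,merge)→1360, (A,merge)→1430, (B,hash)→1780, (A,nl_idx)→3840, (B,nl)→6050 …(+1); best=840 via (A,hash)
  {BD}: card=240; try (D,nl_idx)→1440, (B,hash)→2480, (D,merge)→5080, (B,merge)→5360, (D,hash)→7440, (D,nl)→48120 …(+1); best=1440 via (D,nl_idx)
  {ABC}: card=18000; try (A,hash)→3240, (C,hash)→5520, (A,merge)→10190, (A,nl_idx)→24240, (A,nl)→37920, (C,merge)→40800 …(+1); best=3240 via (A,hash)
  {BCD}: card=1440; try (C,hash)→3360, (C,merge)→4560, (D,hash)→9840, (D,nl_idx)→9840, (D,merge)→13840, (C,nl)→30240 …(+1); best=3360 via (C,hash)
  {ABD}: card=6000; try (A,hash)→2280, (A,merge)→3950, (A,nl_idx)→8880, (D,hash)→11040, (A,nl)→13440, (D,nl_idx)→33840 …(+2); best=2280 via (A,hash)
  {ABCD}: card=36000; try (A,hash)→5400, (C,hash)→9960, (A,merge)→20990, (D,hash)→28440, (A,nl_idx)→48000, (A,nl)→75360 …(+5); best=5400 via (A,hash)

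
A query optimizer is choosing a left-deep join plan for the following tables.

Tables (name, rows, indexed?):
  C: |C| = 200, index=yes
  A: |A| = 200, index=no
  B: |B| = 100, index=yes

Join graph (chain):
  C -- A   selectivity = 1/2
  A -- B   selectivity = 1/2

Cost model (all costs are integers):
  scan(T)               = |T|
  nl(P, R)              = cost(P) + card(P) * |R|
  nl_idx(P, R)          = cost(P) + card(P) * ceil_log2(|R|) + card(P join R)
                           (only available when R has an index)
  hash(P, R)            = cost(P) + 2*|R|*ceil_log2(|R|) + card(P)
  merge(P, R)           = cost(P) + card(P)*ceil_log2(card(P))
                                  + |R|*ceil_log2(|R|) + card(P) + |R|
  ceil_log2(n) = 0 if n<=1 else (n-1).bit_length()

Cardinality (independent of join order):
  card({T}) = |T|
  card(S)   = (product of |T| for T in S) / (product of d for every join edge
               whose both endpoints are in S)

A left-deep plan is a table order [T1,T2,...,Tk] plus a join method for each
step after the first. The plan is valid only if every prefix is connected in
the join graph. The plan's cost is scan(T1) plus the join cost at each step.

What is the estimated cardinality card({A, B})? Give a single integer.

Tables in S: A(200), B(100)
Edges inside S: A-B(d=2)
numerator = 200 * 100 = 20000
denominator = 2 = 2
card(S) = 20000 / 2 = 10000

10000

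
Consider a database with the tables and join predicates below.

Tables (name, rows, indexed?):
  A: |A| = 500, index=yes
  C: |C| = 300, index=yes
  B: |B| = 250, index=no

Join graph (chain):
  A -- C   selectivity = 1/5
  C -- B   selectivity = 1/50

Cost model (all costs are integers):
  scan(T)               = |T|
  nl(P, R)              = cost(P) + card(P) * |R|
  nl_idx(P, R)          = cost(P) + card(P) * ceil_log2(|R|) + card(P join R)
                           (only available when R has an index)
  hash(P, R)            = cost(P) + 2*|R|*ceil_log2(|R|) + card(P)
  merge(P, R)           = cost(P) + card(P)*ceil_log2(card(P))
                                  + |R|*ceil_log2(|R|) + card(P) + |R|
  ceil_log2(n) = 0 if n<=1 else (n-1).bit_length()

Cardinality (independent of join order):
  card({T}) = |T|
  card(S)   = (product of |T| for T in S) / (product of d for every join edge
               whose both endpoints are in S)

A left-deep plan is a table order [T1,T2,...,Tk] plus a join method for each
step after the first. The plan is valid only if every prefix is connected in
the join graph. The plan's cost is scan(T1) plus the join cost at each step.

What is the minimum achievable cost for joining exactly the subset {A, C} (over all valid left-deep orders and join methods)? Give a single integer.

6400

Selinger DP over subsets of {A,C}:
  {A}: scan cost=500, card=500
  {C}: scan cost=300, card=300
  {AC}: card=30000; try (C,hash)→6400, (A,merge)→8300, (C,merge)→8500, (A,hash)→9600, (A,nl_idx)→33000, (C,nl_idx)→35000 …(+2); best=6400 via (C,hash)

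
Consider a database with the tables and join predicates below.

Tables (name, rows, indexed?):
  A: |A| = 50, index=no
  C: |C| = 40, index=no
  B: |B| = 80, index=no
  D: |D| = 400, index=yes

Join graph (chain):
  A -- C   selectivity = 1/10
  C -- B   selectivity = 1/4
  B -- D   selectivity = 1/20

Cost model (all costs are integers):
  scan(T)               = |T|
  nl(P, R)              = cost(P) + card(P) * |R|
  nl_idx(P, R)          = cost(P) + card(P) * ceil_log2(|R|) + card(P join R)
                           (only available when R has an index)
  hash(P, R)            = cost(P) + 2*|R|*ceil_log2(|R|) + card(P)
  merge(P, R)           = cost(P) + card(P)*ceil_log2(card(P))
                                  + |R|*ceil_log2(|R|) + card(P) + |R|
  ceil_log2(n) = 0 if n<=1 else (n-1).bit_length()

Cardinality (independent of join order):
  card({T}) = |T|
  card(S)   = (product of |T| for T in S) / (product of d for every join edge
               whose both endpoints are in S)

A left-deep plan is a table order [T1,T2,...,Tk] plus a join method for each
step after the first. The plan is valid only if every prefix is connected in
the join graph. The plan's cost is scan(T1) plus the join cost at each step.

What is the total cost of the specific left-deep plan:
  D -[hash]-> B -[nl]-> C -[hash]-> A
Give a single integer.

step 1: scan D: cost=400, card=400
step 2: join B via hash
    card(P join B) = 400*80/(20) = 1600
    cost = 400 + 2*80*7 + 400 = 1920
step 3: join C via nl
    card(P join C) = 1600*40/(4) = 16000
    cost = 1920 + 1600*40 = 65920
step 4: join A via hash
    card(P join A) = 16000*50/(10) = 80000
    cost = 65920 + 2*50*6 + 16000 = 82520

82520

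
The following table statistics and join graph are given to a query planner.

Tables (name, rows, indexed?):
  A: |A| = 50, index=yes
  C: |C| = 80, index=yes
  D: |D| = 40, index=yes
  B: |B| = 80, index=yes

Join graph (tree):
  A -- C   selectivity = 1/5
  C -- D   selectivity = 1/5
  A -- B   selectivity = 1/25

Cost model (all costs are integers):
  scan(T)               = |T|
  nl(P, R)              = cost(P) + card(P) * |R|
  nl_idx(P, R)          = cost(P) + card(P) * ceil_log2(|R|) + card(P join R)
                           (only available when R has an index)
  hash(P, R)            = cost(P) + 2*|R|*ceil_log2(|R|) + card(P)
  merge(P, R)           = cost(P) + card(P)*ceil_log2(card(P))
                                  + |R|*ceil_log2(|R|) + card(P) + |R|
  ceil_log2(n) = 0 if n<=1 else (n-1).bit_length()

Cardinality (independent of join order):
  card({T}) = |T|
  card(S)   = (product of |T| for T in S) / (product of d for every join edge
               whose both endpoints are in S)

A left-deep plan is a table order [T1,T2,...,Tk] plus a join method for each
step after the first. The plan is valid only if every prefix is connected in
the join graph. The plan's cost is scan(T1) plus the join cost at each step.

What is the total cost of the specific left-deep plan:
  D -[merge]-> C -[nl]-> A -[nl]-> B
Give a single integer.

544960

step 1: scan D: cost=40, card=40
step 2: join C via merge
    card(P join C) = 40*80/(5) = 640
    cost = 40 + 40*6 + 80*7 + 40 + 80 = 960
step 3: join A via nl
    card(P join A) = 640*50/(5) = 6400
    cost = 960 + 640*50 = 32960
step 4: join B via nl
    card(P join B) = 6400*80/(25) = 20480
    cost = 32960 + 6400*80 = 544960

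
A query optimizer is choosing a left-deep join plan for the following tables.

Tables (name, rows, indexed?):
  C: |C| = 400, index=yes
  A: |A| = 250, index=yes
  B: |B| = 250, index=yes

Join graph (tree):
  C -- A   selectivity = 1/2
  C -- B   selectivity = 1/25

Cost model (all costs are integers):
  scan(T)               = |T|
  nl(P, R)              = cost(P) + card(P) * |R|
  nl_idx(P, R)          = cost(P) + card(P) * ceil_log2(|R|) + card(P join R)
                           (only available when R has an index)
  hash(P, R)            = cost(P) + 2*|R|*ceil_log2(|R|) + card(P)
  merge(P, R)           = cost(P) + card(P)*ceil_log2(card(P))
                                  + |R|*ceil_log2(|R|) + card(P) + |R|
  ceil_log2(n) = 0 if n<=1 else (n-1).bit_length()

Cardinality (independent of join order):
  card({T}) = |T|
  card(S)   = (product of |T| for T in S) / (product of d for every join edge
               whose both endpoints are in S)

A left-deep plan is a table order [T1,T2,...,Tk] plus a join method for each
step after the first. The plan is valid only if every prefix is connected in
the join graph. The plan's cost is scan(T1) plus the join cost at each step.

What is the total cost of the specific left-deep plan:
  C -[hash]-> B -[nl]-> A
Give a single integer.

1004800

step 1: scan C: cost=400, card=400
step 2: join B via hash
    card(P join B) = 400*250/(25) = 4000
    cost = 400 + 2*250*8 + 400 = 4800
step 3: join A via nl
    card(P join A) = 4000*250/(2) = 500000
    cost = 4800 + 4000*250 = 1004800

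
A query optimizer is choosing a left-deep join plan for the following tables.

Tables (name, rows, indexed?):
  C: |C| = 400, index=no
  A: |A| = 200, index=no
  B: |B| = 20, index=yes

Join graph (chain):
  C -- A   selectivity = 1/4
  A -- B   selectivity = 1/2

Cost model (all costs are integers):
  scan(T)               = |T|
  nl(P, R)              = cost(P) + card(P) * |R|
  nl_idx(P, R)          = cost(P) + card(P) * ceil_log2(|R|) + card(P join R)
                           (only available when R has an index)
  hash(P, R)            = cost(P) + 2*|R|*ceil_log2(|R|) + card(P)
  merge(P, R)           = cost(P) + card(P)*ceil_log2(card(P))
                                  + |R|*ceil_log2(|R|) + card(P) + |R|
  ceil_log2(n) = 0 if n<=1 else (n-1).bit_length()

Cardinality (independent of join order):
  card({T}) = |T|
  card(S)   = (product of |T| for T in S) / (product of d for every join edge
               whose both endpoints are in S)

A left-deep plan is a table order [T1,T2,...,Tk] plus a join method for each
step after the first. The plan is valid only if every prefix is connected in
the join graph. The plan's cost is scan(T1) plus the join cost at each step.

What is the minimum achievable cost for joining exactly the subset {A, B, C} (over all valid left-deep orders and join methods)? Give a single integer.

9800

Selinger DP over subsets of {A,B,C}:
  {C}: scan cost=400, card=400
  {A}: scan cost=200, card=200
  {B}: scan cost=20, card=20
  {AC}: card=20000; try (A,hash)→4000, (C,merge)→6000, (A,merge)→6200, (C,hash)→7600, (C,nl)→80200, (A,nl)→80400; best=4000 via (A,hash)
  {AB}: card=2000; try (B,hash)→600, (A,merge)→1940, (B,merge)→2120, (B,nl_idx)→3200, (A,hash)→3240, (A,nl)→4020 …(+1); best=600 via (B,hash)
  {ABC}: card=200000; try (C,hash)→9800, (B,hash)→24200, (C,merge)→28600, (B,nl_idx)→304000, (B,merge)→324120, (B,nl)→404000 …(+1); best=9800 via (C,hash)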